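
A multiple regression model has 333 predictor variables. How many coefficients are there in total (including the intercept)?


Each predictor gets one coefficient, plus one intercept.
Total parameters = 333 + 1 = 334.

334


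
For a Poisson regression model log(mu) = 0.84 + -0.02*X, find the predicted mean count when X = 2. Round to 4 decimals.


eta = 0.84 + -0.02 * 2 = 0.8000.
mu = exp(0.8000) = 2.2255.

2.2255


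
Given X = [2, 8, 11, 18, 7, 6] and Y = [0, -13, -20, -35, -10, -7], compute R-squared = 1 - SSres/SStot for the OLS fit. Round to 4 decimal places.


The fitted line is Y = 5.2059 + -2.2353*X.
SSres = 2.6765, SStot = 738.8333.
R^2 = 1 - SSres/SStot = 0.9964.

0.9964


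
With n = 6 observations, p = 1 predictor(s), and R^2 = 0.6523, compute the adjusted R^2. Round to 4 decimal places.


Plug in: Adj R^2 = 1 - (1 - 0.6523) * 5/4.
= 1 - 0.3477 * 5/4
= 1 - 1.7385 / 4
= 1 - 0.4346 = 0.5654.

0.5654


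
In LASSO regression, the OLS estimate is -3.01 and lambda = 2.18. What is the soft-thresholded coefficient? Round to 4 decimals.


|beta_OLS| = 3.01.
lambda = 2.18.
Since |beta| > lambda, coefficient = sign(beta)*(|beta| - lambda) = -0.8300.
Result = -0.8300.

-0.8300


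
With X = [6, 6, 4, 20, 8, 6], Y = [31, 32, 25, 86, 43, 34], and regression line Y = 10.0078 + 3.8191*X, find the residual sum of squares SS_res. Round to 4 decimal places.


Predicted values from Y = 10.0078 + 3.8191*X.
Residuals: [-1.9224, -0.9224, -0.2842, -0.3898, 2.4394, 1.0776].
SSres = 11.8911.

11.8911


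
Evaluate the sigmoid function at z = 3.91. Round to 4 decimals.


First, exp(-3.9100) = 0.0200.
Then sigma(z) = 1/(1 + 0.0200) = 0.9804.

0.9804


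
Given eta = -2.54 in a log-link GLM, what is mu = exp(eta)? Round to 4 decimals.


mu = exp(eta) = exp(-2.54).
= 0.0789.

0.0789


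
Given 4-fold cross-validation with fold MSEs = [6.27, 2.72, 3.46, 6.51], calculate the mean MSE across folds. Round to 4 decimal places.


Sum of fold MSEs = 18.9600.
Average = 18.9600 / 4 = 4.7400.

4.7400


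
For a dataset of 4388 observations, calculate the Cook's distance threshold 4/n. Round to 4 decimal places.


Using the rule of thumb:
Threshold = 4 / 4388 = 0.0009.

0.0009


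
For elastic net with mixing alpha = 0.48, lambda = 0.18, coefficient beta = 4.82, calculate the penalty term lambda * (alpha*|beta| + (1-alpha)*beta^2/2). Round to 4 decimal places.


L1 component = 0.48 * |4.82| = 2.3136.
L2 component = 0.52 * 4.82^2 / 2 = 6.0404.
Penalty = 0.18 * (2.3136 + 6.0404) = 0.18 * 8.3540 = 1.5037.

1.5037


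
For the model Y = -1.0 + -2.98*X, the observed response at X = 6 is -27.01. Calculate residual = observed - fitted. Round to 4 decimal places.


Predicted = -1.0 + -2.98 * 6 = -18.8800.
Residual = -27.01 - -18.8800 = -8.1300.

-8.1300


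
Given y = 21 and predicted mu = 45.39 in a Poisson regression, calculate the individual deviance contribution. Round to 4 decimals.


Compute y*ln(y/mu) = 21*ln(21/45.39) = 21*-0.770769 = -16.186149.
y - mu = -24.39.
D = 2*(-16.186149 - (-24.39)) = 16.407702, which rounds to 16.4077.

16.4077


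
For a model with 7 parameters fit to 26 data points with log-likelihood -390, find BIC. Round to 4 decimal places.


ln(26) = 3.258097.
k * ln(n) = 7 * 3.258097 = 22.806679.
-2L = 780.
BIC = 22.806679 + 780 = 802.806679, which rounds to 802.8067.

802.8067


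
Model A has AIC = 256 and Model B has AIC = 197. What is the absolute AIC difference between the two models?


|AIC_A - AIC_B| = |256 - 197| = 59.
Model B is preferred (lower AIC).

59


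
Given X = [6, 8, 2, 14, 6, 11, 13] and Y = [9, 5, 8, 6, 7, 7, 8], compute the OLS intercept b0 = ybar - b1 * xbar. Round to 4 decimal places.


The slope is b1 = -0.1036.
Sample means are xbar = 8.5714 and ybar = 7.1429.
Intercept: b0 = 7.1429 - (-0.1036)(8.5714) = 8.0307.

8.0307


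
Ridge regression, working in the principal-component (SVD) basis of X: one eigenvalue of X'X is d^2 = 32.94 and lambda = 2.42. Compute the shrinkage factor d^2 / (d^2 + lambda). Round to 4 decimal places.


d^2 + lambda = 32.94 + 2.42 = 35.3600.
Shrinkage factor = 32.94/35.3600 = 0.9316.

0.9316


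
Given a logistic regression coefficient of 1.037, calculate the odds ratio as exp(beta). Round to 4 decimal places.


Odds ratio = exp(beta) = exp(1.037).
= 2.8207.

2.8207


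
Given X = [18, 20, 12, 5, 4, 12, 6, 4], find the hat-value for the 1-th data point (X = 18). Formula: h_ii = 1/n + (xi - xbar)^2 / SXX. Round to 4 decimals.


Compute xbar = 10.1250 with n = 8 observations.
SXX = 284.8750.
Leverage = 1/8 + (18 - 10.1250)^2/284.8750 = 0.3427.

0.3427


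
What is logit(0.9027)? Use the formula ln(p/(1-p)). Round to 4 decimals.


1 - p = 0.0973.
p/(1-p) = 9.2775.
logit = ln(9.2775) = 2.2276.

2.2276


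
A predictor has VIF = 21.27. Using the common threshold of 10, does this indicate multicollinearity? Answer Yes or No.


Check: VIF = 21.27 vs threshold = 10.
Since 21.27 >= 10, the answer is Yes.

Yes


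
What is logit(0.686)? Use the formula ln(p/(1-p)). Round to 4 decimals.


The odds are p/(1-p) = 0.686 / 0.314 = 2.1847.
logit(p) = ln(2.1847) = 0.7815.

0.7815


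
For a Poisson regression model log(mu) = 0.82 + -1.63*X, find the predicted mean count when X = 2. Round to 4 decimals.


eta = 0.82 + -1.63 * 2 = -2.4400.
mu = exp(-2.4400) = 0.0872.

0.0872


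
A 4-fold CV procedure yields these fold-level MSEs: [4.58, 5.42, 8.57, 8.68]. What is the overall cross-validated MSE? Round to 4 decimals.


Sum of fold MSEs = 27.2500.
Average = 27.2500 / 4 = 6.8125.

6.8125


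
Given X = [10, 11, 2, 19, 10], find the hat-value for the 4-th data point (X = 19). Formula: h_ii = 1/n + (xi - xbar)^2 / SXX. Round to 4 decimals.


Compute xbar = 10.4000 with n = 5 observations.
SXX = 145.2000.
Leverage = 1/5 + (19 - 10.4000)^2/145.2000 = 0.7094.

0.7094


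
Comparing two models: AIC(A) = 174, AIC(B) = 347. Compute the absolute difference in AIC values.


|AIC_A - AIC_B| = |174 - 347| = 173.
Model A is preferred (lower AIC).

173


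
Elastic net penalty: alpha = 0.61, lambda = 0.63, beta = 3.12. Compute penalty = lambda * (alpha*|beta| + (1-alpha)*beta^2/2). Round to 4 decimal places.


Compute:
L1 = 0.61 * 3.12 = 1.9032.
L2 = 0.39 * 3.12^2 / 2 = 1.8982.
Penalty = 0.63 * (1.9032 + 1.8982) = 2.3949.

2.3949


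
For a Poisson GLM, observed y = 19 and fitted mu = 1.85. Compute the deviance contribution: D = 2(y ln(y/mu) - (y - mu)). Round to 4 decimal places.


Compute y*ln(y/mu) = 19*ln(19/1.85) = 19*2.329253 = 44.255807.
y - mu = 17.15.
D = 2*(44.255807 - (17.15)) = 54.211614, which rounds to 54.2116.

54.2116


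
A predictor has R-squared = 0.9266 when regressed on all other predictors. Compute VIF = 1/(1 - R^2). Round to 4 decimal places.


VIF = 1 / (1 - 0.9266).
= 1 / 0.0734 = 13.6240.

13.6240


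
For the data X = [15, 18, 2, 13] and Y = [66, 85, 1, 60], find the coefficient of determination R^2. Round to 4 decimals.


The fitted line is Y = -9.3014 + 5.1918*X.
SSres = 10.6301, SStot = 3946.0000.
R^2 = 1 - SSres/SStot = 0.9973.

0.9973


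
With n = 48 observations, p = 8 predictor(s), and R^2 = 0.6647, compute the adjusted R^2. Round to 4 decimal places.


Adjusted R^2 = 1 - (1 - R^2) * (n-1)/(n-p-1).
(1 - R^2) = 0.3353.
(n-1)/(n-p-1) = 47/39.
(1 - R^2) * (n-1) = 0.3353 * 47 = 15.7591.
Divide by (n-p-1): 15.7591 / 39 = 0.4041.
Adj R^2 = 1 - 0.4041 = 0.5959.

0.5959


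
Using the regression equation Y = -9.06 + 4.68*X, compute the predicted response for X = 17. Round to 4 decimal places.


Predicted value:
Y = -9.06 + (4.68)(17) = -9.06 + 79.5600 = 70.5000.

70.5000


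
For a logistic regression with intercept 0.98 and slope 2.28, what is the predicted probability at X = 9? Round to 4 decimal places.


z = 0.98 + 2.28 * 9 = 21.5000.
Sigmoid: P = 1 / (1 + exp(-21.5000)) = 1.0000.

1.0000


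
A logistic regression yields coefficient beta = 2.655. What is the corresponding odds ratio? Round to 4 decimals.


The odds ratio is computed as:
OR = e^(2.655) = 14.2250.

14.2250


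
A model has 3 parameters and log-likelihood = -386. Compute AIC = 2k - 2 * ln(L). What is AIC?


AIC = 2*3 - 2*(-386).
= 6 + 772 = 778.

778


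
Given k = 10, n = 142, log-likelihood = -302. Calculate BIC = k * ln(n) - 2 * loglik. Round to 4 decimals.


k * ln(n) = 10 * ln(142) = 10 * 4.955827 = 49.558270.
-2 * loglik = -2 * (-302) = 604.
BIC = 49.558270 + 604 = 653.558270, which rounds to 653.5583.

653.5583


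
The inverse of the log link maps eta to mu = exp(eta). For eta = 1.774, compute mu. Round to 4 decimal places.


mu = exp(eta) = exp(1.774).
= 5.8944.

5.8944


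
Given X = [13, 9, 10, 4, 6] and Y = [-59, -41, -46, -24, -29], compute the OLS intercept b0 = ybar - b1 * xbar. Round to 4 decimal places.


First find the slope: b1 = -3.9512.
Means: xbar = 8.4000, ybar = -39.8000.
b0 = ybar - b1 * xbar = -39.8000 - -3.9512 * 8.4000 = -6.6098.

-6.6098


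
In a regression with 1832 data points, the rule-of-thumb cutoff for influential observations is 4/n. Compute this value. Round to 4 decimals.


Cook's distance cutoff = 4/n = 4/1832.
= 0.0022.

0.0022


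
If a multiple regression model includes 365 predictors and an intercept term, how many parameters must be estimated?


Including the intercept, the model has 365 predictor coefficients + 1 intercept.
Total = 366.

366


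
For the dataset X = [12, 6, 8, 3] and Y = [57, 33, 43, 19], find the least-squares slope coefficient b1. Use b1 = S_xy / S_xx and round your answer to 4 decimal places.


Calculate xbar = 7.2500, ybar = 38.0000.
S_xx = 42.7500, S_xy = 181.0000.
Using b1 = S_xy / S_xx = 181.0000 / 42.7500, we get b1 = 4.2339.

4.2339


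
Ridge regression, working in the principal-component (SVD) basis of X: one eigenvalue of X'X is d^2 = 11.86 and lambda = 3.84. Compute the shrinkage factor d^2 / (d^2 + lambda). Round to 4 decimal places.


d^2 + lambda = 11.86 + 3.84 = 15.7000.
Shrinkage factor = 11.86/15.7000 = 0.7554.

0.7554


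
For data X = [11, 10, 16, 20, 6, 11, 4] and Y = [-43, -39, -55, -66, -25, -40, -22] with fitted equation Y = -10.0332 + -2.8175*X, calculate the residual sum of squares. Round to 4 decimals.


Compute predicted values, then residuals = yi - yhat_i.
Residuals: [-1.9743, -0.7918, 0.1132, 0.3832, 1.9382, 1.0257, -0.6968].
SSres = sum(residual^2) = 9.9787.

9.9787


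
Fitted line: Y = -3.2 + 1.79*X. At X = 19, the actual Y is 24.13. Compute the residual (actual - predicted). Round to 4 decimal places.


Predicted = -3.2 + 1.79 * 19 = 30.8100.
Residual = 24.13 - 30.8100 = -6.6800.

-6.6800


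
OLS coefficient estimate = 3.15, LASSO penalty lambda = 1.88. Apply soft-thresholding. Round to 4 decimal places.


Check: |3.15| = 3.15 vs lambda = 1.88.
Since |beta| > lambda, coefficient = sign(beta)*(|beta| - lambda) = 1.2700.
Soft-thresholded coefficient = 1.2700.

1.2700


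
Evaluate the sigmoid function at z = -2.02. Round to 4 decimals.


exp(2.0200) = 7.5383.
1 + exp(-z) = 8.5383.
sigmoid = 1/8.5383 = 0.1171.

0.1171


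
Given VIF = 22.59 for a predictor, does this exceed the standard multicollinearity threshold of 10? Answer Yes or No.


Compare VIF = 22.59 to the threshold of 10.
22.59 >= 10, so the answer is Yes.

Yes


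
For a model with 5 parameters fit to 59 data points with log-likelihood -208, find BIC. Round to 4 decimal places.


ln(59) = 4.077537.
k * ln(n) = 5 * 4.077537 = 20.387685.
-2L = 416.
BIC = 20.387685 + 416 = 436.387685, which rounds to 436.3877.

436.3877


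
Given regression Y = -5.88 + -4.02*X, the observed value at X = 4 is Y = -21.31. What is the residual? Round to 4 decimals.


Predicted = -5.88 + -4.02 * 4 = -21.9600.
Residual = -21.31 - -21.9600 = 0.6500.

0.6500


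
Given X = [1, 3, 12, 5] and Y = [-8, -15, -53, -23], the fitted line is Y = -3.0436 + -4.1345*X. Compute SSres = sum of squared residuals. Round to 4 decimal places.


For each point, residual = actual - predicted.
Residuals: [-0.8219, 0.4471, -0.3424, 0.7161].
Sum of squared residuals = 1.5055.

1.5055


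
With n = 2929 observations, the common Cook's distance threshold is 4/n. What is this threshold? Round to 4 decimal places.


Using the rule of thumb:
Threshold = 4 / 2929 = 0.0014.

0.0014


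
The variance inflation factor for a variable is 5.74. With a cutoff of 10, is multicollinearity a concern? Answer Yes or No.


The threshold is 10.
VIF = 5.74 is < 10.
Multicollinearity indication: No.

No


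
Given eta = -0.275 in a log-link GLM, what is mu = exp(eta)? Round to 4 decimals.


mu = exp(eta) = exp(-0.275).
= 0.7596.

0.7596


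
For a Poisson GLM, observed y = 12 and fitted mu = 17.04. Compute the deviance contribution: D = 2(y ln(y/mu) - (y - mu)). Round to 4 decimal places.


First: ln(12/17.04) = -0.350657.
Then: 12 * -0.350657 = -4.207884.
y - mu = 12 - 17.04 = -5.04.
D = 2(-4.207884 - -5.04) = 1.664232, which rounds to 1.6642.

1.6642


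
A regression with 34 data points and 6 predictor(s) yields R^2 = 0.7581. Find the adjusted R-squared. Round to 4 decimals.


Using the formula:
(1 - 0.7581) = 0.2419.
Multiply by 33/27: 0.2419 * 33 = 7.9827, then 7.9827 / 27 = 0.2957.
Adj R^2 = 1 - 0.2957 = 0.7043.

0.7043


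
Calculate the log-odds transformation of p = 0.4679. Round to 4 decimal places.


The odds are p/(1-p) = 0.4679 / 0.5321 = 0.8793.
logit(p) = ln(0.8793) = -0.1286.

-0.1286


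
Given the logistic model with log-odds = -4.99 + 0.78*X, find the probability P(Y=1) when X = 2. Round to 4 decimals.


z = -4.99 + 0.78 * 2 = -3.4300.
Sigmoid: P = 1 / (1 + exp(3.4300)) = 0.0314.

0.0314


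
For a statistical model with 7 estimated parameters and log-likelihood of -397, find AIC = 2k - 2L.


Compute:
2k = 2*7 = 14.
-2*loglik = -2*(-397) = 794.
AIC = 14 + 794 = 808.

808


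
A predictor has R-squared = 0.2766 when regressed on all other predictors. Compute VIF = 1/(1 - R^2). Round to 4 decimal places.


Denominator: 1 - 0.2766 = 0.7234.
VIF = 1 / 0.7234 = 1.3824.

1.3824


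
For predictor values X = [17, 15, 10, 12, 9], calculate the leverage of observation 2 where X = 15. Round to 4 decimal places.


n = 5, xbar = 12.6000.
SXX = sum((xi - xbar)^2) = 45.2000.
h = 1/5 + (15 - 12.6000)^2 / 45.2000 = 0.3274.

0.3274


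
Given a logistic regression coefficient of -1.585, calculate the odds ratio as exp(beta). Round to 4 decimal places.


Odds ratio = exp(beta) = exp(-1.585).
= 0.2049.

0.2049


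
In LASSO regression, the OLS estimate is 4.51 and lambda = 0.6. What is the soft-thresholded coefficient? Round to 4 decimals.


Absolute value: |4.51| = 4.51.
Compare to lambda = 0.6.
Since |beta| > lambda, coefficient = sign(beta)*(|beta| - lambda) = 3.9100.

3.9100


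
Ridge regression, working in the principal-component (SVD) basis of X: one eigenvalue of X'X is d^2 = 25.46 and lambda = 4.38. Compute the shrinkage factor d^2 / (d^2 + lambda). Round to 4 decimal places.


Compute the denominator: 25.46 + 4.38 = 29.8400.
Shrinkage factor = 25.46 / 29.8400 = 0.8532.

0.8532


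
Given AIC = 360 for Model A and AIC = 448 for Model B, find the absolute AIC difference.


|AIC_A - AIC_B| = |360 - 448| = 88.
Model A is preferred (lower AIC).

88


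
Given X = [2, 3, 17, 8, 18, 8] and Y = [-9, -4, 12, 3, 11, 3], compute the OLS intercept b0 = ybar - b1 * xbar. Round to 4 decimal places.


The slope is b1 = 1.1700.
Sample means are xbar = 9.3333 and ybar = 2.6667.
Intercept: b0 = 2.6667 - (1.1700)(9.3333) = -8.2536.

-8.2536


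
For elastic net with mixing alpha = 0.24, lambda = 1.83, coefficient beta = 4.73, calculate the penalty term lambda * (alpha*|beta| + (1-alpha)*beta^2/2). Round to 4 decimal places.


Compute:
L1 = 0.24 * 4.73 = 1.1352.
L2 = 0.76 * 4.73^2 / 2 = 8.5017.
Penalty = 1.83 * (1.1352 + 8.5017) = 17.6355.

17.6355


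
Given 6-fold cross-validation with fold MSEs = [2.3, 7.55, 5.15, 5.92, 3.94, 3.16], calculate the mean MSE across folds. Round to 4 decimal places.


Total MSE across folds = 28.0200.
CV-MSE = 28.0200/6 = 4.6700.

4.6700


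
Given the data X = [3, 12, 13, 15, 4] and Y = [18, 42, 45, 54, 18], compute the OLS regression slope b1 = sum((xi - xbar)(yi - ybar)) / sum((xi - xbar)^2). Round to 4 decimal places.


The sample means are xbar = 9.4000 and ybar = 35.4000.
Compute S_xx = 121.2000 and S_xy = 361.2000.
Slope b1 = S_xy / S_xx = 361.2000 / 121.2000 = 2.9802.

2.9802


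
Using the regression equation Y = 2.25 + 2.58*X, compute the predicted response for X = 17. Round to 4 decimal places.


Predicted value:
Y = 2.25 + (2.58)(17) = 2.25 + 43.8600 = 46.1100.

46.1100


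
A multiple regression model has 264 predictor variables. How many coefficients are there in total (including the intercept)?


Each predictor gets one coefficient, plus one intercept.
Total parameters = 264 + 1 = 265.

265


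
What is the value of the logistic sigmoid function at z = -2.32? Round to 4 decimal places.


exp(2.3200) = 10.1757.
1 + exp(-z) = 11.1757.
sigmoid = 1/11.1757 = 0.0895.

0.0895


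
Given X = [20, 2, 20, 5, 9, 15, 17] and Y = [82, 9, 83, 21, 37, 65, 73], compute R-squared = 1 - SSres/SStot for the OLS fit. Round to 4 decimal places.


The fitted line is Y = 0.6043 + 4.1565*X.
SSres = 11.9353, SStot = 5500.8571.
R^2 = 1 - SSres/SStot = 0.9978.

0.9978


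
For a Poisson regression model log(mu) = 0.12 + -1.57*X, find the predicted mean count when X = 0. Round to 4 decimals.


Linear predictor: eta = 0.12 + (-1.57)(0) = 0.1200.
Expected count: mu = exp(0.1200) = 1.1275.

1.1275


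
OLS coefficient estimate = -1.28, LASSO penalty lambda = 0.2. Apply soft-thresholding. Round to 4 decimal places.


|beta_OLS| = 1.28.
lambda = 0.2.
Since |beta| > lambda, coefficient = sign(beta)*(|beta| - lambda) = -1.0800.
Result = -1.0800.

-1.0800


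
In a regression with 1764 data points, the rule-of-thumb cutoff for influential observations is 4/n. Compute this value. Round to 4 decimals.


The threshold is 4/n.
4/1764 = 0.0023.

0.0023


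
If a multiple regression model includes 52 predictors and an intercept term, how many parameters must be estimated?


Total coefficients = number of predictors + 1 (for the intercept).
= 52 + 1 = 53.

53


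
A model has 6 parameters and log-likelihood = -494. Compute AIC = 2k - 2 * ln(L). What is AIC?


AIC = 2*6 - 2*(-494).
= 12 + 988 = 1000.

1000


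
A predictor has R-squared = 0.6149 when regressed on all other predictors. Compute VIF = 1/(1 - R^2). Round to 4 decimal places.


Denominator: 1 - 0.6149 = 0.3851.
VIF = 1 / 0.3851 = 2.5967.

2.5967


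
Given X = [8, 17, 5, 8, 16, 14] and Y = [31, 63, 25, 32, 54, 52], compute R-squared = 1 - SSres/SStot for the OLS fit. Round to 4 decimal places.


After computing the OLS fit (b0=7.9757, b1=3.0757):
SSres = 24.1270, SStot = 1190.8333.
R^2 = 1 - 24.1270/1190.8333 = 0.9797.

0.9797


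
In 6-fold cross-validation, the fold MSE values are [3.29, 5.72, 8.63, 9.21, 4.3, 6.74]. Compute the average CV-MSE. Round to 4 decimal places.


Add all fold MSEs: 37.8900.
Divide by k = 6: 37.8900/6 = 6.3150.

6.3150


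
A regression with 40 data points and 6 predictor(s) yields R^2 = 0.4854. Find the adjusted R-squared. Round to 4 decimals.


Using the formula:
(1 - 0.4854) = 0.5146.
Multiply by 39/33: 0.5146 * 39 = 20.0694, then 20.0694 / 33 = 0.6082.
Adj R^2 = 1 - 0.6082 = 0.3918.

0.3918


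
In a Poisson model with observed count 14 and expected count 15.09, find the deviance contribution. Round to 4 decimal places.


y/mu = 14/15.09 = 0.927767 (approx.), and ln(14/15.09) = -0.074975.
y * ln(y/mu) = 14 * -0.074975 = -1.049650.
y - mu = -1.09.
D = 2 * (-1.049650 - -1.09) = 0.080700, which rounds to 0.0807.

0.0807


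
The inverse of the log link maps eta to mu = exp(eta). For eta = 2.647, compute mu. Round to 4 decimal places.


Apply the inverse link:
mu = e^2.647 = 14.1116.

14.1116


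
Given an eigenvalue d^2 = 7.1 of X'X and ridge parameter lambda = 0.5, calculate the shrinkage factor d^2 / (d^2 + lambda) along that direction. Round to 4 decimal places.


d^2 + lambda = 7.1 + 0.5 = 7.6000.
Shrinkage factor = 7.1/7.6000 = 0.9342.

0.9342


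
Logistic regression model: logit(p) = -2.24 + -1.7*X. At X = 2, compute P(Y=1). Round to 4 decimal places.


Linear predictor: z = -2.24 + -1.7 * 2 = -5.6400.
P = 1/(1 + exp(5.6400)) = 1/(1 + 281.4627) = 0.0035.

0.0035


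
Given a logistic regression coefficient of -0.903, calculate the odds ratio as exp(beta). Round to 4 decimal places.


exp(-0.903) = 0.4054.
So the odds ratio is 0.4054.

0.4054


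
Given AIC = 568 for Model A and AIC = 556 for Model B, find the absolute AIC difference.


Absolute difference = |568 - 556| = 12.
The model with lower AIC (B) is preferred.

12


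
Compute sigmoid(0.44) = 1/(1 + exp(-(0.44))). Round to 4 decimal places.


Compute exp(-0.4400) = 0.6440.
Sigmoid = 1 / (1 + 0.6440) = 1 / 1.6440 = 0.6083.

0.6083


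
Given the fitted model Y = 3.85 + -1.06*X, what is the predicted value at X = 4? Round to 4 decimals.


Substitute X = 4 into the equation:
Y = 3.85 + -1.06 * 4 = 3.85 + -4.2400 = -0.3900.

-0.3900


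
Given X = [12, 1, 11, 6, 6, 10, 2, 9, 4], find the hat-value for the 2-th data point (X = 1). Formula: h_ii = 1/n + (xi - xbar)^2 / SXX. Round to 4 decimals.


n = 9, xbar = 6.7778.
SXX = sum((xi - xbar)^2) = 125.5556.
h = 1/9 + (1 - 6.7778)^2 / 125.5556 = 0.3770.

0.3770


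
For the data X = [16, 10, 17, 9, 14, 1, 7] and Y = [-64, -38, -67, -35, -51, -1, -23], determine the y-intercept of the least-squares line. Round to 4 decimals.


First find the slope: b1 = -4.1355.
Means: xbar = 10.5714, ybar = -39.8571.
b0 = ybar - b1 * xbar = -39.8571 - -4.1355 * 10.5714 = 3.8614.

3.8614


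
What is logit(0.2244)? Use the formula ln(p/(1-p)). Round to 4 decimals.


Compute the odds: 0.2244/0.7756 = 0.2893.
Take the natural log: ln(0.2893) = -1.2402.

-1.2402


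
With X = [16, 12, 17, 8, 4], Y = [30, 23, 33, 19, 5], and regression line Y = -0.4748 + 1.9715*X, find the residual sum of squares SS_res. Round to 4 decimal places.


Predicted values from Y = -0.4748 + 1.9715*X.
Residuals: [-1.0692, -0.1832, -0.0407, 3.7028, -2.4112].
SSres = 20.7030.

20.7030


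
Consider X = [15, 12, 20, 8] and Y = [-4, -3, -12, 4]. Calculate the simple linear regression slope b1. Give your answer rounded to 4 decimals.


The sample means are xbar = 13.7500 and ybar = -3.7500.
Compute S_xx = 76.7500 and S_xy = -97.7500.
Slope b1 = S_xy / S_xx = -97.7500 / 76.7500 = -1.2736.

-1.2736


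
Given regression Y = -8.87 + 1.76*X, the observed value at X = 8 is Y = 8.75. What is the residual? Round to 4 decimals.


Compute yhat = -8.87 + (1.76)(8) = 5.2100.
Residual = actual - predicted = 8.75 - 5.2100 = 3.5400.

3.5400


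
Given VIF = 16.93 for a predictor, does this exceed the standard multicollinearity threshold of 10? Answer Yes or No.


Check: VIF = 16.93 vs threshold = 10.
Since 16.93 >= 10, the answer is Yes.

Yes


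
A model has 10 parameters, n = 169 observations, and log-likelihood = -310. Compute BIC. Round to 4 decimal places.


ln(169) = 5.129899.
k * ln(n) = 10 * 5.129899 = 51.298990.
-2L = 620.
BIC = 51.298990 + 620 = 671.298990, which rounds to 671.2990.

671.2990


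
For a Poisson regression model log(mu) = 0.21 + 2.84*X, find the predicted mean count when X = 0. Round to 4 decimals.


Linear predictor: eta = 0.21 + (2.84)(0) = 0.2100.
Expected count: mu = exp(0.2100) = 1.2337.

1.2337


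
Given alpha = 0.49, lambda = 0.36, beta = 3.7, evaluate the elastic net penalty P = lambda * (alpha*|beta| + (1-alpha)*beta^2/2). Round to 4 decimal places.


Compute:
L1 = 0.49 * 3.7 = 1.8130.
L2 = 0.51 * 3.7^2 / 2 = 3.4910.
Penalty = 0.36 * (1.8130 + 3.4910) = 1.9094.

1.9094


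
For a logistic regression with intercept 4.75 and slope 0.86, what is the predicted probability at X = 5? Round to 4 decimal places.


Linear predictor: z = 4.75 + 0.86 * 5 = 9.0500.
P = 1/(1 + exp(-9.0500)) = 1/(1 + 0.0001) = 0.9999.

0.9999


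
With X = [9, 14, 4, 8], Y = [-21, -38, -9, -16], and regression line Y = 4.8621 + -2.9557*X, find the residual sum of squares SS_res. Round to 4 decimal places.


Compute predicted values, then residuals = yi - yhat_i.
Residuals: [0.7392, -1.4823, -2.0393, 2.7835].
SSres = sum(residual^2) = 14.6502.

14.6502


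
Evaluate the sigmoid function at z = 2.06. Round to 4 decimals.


exp(-2.0600) = 0.1275.
1 + exp(-z) = 1.1275.
sigmoid = 1/1.1275 = 0.8870.

0.8870


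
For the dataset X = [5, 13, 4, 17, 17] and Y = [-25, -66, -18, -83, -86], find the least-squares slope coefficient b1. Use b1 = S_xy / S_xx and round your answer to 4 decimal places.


The sample means are xbar = 11.2000 and ybar = -55.6000.
Compute S_xx = 160.8000 and S_xy = -814.4000.
Slope b1 = S_xy / S_xx = -814.4000 / 160.8000 = -5.0647.

-5.0647


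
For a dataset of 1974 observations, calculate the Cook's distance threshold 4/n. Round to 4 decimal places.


Using the rule of thumb:
Threshold = 4 / 1974 = 0.0020.

0.0020


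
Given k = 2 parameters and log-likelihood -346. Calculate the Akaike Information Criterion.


AIC = 2k - 2*loglik = 2(2) - 2(-346).
= 4 + 692 = 696.

696


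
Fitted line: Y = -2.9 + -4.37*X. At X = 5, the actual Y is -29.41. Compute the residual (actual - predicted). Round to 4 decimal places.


Fitted value at X = 5 is yhat = -2.9 + -4.37*5 = -24.7500.
Residual = -29.41 - -24.7500 = -4.6600.

-4.6600


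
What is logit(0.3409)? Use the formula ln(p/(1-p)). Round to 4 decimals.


1 - p = 0.6591.
p/(1-p) = 0.5172.
logit = ln(0.5172) = -0.6593.

-0.6593


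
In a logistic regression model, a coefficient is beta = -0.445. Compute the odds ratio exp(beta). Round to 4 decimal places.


Odds ratio = exp(beta) = exp(-0.445).
= 0.6408.

0.6408


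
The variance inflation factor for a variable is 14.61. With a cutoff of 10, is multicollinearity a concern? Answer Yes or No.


Compare VIF = 14.61 to the threshold of 10.
14.61 >= 10, so the answer is Yes.

Yes


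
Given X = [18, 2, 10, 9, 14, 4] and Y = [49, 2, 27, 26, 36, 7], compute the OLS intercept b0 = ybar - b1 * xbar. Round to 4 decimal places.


Compute b1 = 2.9276 from the OLS formula.
With xbar = 9.5000 and ybar = 24.5000, the intercept is:
b0 = 24.5000 - 2.9276 * 9.5000 = -3.3120.

-3.3120


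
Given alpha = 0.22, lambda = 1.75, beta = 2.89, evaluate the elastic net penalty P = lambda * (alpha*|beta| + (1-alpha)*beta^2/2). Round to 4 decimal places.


L1 component = 0.22 * |2.89| = 0.6358.
L2 component = 0.78 * 2.89^2 / 2 = 3.2573.
Penalty = 1.75 * (0.6358 + 3.2573) = 1.75 * 3.8931 = 6.8130.

6.8130


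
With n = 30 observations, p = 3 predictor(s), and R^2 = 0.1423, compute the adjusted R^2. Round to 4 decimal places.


Plug in: Adj R^2 = 1 - (1 - 0.1423) * 29/26.
= 1 - 0.8577 * 29/26
= 1 - 24.8733 / 26
= 1 - 0.9567 = 0.0433.

0.0433


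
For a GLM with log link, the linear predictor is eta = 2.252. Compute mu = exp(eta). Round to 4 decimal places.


mu = exp(eta) = exp(2.252).
= 9.5067.

9.5067


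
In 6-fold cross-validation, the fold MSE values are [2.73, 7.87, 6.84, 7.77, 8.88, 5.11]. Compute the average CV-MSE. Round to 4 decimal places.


Total MSE across folds = 39.2000.
CV-MSE = 39.2000/6 = 6.5333.

6.5333


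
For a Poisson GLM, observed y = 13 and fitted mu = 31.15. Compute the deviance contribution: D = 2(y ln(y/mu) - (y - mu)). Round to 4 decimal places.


First: ln(13/31.15) = -0.873865.
Then: 13 * -0.873865 = -11.360245.
y - mu = 13 - 31.15 = -18.15.
D = 2(-11.360245 - -18.15) = 13.579510, which rounds to 13.5795.

13.5795


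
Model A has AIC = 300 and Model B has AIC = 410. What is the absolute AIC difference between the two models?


Compute |300 - 410| = 110.
Model A has the smaller AIC.

110


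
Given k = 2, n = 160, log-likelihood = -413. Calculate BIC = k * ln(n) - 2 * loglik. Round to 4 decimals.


ln(160) = 5.075174.
k * ln(n) = 2 * 5.075174 = 10.150348.
-2L = 826.
BIC = 10.150348 + 826 = 836.150348, which rounds to 836.1503.

836.1503


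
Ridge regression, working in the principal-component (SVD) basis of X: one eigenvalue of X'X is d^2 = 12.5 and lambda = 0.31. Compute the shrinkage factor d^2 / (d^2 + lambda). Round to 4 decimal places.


Compute the denominator: 12.5 + 0.31 = 12.8100.
Shrinkage factor = 12.5 / 12.8100 = 0.9758.

0.9758


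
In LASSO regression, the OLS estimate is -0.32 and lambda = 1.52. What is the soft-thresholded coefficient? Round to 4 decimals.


Check: |-0.32| = 0.32 vs lambda = 1.52.
Since |beta| <= lambda, the coefficient is set to 0.
Soft-thresholded coefficient = 0.0000.

0.0000


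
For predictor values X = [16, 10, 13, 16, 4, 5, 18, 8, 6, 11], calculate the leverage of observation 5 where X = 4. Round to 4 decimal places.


Mean of X: xbar = 10.7000.
SXX = 222.1000.
For X = 4: h = 1/10 + (4 - 10.7000)^2/222.1000 = 0.3021.

0.3021


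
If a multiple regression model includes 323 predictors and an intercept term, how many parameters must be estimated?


Including the intercept, the model has 323 predictor coefficients + 1 intercept.
Total = 324.

324


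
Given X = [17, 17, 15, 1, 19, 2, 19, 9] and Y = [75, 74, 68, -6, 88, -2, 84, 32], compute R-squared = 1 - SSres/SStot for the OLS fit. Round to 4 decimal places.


The fitted line is Y = -12.1341 + 5.1523*X.
SSres = 24.5552, SStot = 10267.8750.
R^2 = 1 - SSres/SStot = 0.9976.

0.9976


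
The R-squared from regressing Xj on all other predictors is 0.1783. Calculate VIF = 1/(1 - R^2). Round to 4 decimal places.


VIF = 1 / (1 - 0.1783).
= 1 / 0.8217 = 1.2170.

1.2170


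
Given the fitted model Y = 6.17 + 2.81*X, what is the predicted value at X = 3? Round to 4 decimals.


Plug X = 3 into Y = 6.17 + 2.81*X:
Y = 6.17 + 8.4300 = 14.6000.

14.6000


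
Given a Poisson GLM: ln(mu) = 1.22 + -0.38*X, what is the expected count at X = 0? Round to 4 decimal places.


Linear predictor: eta = 1.22 + (-0.38)(0) = 1.2200.
Expected count: mu = exp(1.2200) = 3.3872.

3.3872


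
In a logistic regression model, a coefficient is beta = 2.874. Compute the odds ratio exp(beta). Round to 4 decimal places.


The odds ratio is computed as:
OR = e^(2.874) = 17.7077.

17.7077


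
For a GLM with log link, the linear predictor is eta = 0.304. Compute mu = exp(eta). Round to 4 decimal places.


Apply the inverse link:
mu = e^0.304 = 1.3553.

1.3553


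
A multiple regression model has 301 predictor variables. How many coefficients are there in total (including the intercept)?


Total coefficients = number of predictors + 1 (for the intercept).
= 301 + 1 = 302.

302


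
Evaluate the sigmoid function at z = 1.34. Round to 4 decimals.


Compute exp(-1.3400) = 0.2618.
Sigmoid = 1 / (1 + 0.2618) = 1 / 1.2618 = 0.7925.

0.7925


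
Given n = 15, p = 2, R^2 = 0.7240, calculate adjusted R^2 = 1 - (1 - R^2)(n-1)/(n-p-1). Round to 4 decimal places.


Adjusted R^2 = 1 - (1 - R^2) * (n-1)/(n-p-1).
(1 - R^2) = 0.2760.
(n-1)/(n-p-1) = 14/12.
(1 - R^2) * (n-1) = 0.2760 * 14 = 3.8640.
Divide by (n-p-1): 3.8640 / 12 = 0.3220.
Adj R^2 = 1 - 0.3220 = 0.6780.

0.6780


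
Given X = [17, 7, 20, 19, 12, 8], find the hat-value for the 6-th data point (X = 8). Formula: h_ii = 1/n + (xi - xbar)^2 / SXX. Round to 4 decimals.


Mean of X: xbar = 13.8333.
SXX = 158.8333.
For X = 8: h = 1/6 + (8 - 13.8333)^2/158.8333 = 0.3809.

0.3809


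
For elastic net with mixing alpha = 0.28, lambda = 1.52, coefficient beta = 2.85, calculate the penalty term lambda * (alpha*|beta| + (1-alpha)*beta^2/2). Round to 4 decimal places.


Compute:
L1 = 0.28 * 2.85 = 0.7980.
L2 = 0.72 * 2.85^2 / 2 = 2.9241.
Penalty = 1.52 * (0.7980 + 2.9241) = 5.6576.

5.6576


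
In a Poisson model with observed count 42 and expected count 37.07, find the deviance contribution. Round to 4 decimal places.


First: ln(42/37.07) = 0.124862.
Then: 42 * 0.124862 = 5.244204.
y - mu = 42 - 37.07 = 4.93.
D = 2(5.244204 - 4.93) = 0.628408, which rounds to 0.6284.

0.6284


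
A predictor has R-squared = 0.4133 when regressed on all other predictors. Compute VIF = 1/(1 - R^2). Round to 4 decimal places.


VIF = 1 / (1 - 0.4133).
= 1 / 0.5867 = 1.7044.

1.7044


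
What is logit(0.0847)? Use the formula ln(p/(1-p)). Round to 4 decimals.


Compute the odds: 0.0847/0.9153 = 0.0925.
Take the natural log: ln(0.0925) = -2.3801.

-2.3801


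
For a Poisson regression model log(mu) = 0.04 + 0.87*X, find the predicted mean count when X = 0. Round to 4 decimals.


Compute eta = 0.04 + 0.87 * 0 = 0.0400.
Apply inverse link: mu = e^0.0400 = 1.0408.

1.0408


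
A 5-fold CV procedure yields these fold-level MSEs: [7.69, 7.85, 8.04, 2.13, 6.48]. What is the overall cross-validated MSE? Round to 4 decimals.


Sum of fold MSEs = 32.1900.
Average = 32.1900 / 5 = 6.4380.

6.4380


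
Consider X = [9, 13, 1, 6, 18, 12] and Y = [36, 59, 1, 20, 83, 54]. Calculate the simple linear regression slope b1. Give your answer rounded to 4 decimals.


The sample means are xbar = 9.8333 and ybar = 42.1667.
Compute S_xx = 174.8333 and S_xy = 866.1667.
Slope b1 = S_xy / S_xx = 866.1667 / 174.8333 = 4.9542.

4.9542


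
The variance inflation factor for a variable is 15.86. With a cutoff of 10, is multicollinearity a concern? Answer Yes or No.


The threshold is 10.
VIF = 15.86 is >= 10.
Multicollinearity indication: Yes.

Yes


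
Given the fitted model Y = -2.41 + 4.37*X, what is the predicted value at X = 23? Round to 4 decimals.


Plug X = 23 into Y = -2.41 + 4.37*X:
Y = -2.41 + 100.5100 = 98.1000.

98.1000


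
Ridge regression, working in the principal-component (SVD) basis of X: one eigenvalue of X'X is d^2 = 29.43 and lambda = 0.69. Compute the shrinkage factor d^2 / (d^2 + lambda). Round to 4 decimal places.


Compute the denominator: 29.43 + 0.69 = 30.1200.
Shrinkage factor = 29.43 / 30.1200 = 0.9771.

0.9771


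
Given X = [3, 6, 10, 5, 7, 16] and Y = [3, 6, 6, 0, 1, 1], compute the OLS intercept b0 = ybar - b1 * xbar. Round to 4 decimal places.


First find the slope: b1 = -0.0484.
Means: xbar = 7.8333, ybar = 2.8333.
b0 = ybar - b1 * xbar = 2.8333 - -0.0484 * 7.8333 = 3.2122.

3.2122


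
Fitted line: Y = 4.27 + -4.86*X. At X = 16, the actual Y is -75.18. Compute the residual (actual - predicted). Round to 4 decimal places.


Compute yhat = 4.27 + (-4.86)(16) = -73.4900.
Residual = actual - predicted = -75.18 - -73.4900 = -1.6900.

-1.6900


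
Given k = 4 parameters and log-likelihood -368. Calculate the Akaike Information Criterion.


AIC = 2*4 - 2*(-368).
= 8 + 736 = 744.

744


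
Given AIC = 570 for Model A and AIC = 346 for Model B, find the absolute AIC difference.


Absolute difference = |570 - 346| = 224.
The model with lower AIC (B) is preferred.

224


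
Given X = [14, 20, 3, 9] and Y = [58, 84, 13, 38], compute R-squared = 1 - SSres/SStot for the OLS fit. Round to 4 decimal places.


The fitted line is Y = 0.3822 + 4.1624*X.
SSres = 0.6083, SStot = 2720.7500.
R^2 = 1 - SSres/SStot = 0.9998.

0.9998


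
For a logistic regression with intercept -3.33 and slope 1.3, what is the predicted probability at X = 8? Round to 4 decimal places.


Linear predictor: z = -3.33 + 1.3 * 8 = 7.0700.
P = 1/(1 + exp(-7.0700)) = 1/(1 + 0.0009) = 0.9992.

0.9992


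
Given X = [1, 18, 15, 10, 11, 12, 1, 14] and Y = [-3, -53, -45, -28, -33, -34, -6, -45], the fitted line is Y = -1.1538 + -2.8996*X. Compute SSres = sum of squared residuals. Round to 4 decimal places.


Compute predicted values, then residuals = yi - yhat_i.
Residuals: [1.0534, 0.3466, -0.3522, 2.1498, 0.0494, 1.9490, -1.9466, -3.2518].
SSres = sum(residual^2) = 24.1400.

24.1400


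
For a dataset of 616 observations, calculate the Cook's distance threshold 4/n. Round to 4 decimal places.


Using the rule of thumb:
Threshold = 4 / 616 = 0.0065.

0.0065


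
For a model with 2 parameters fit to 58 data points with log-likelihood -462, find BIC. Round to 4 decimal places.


Compute k*ln(n) = 2*ln(58) = 2*4.060443 = 8.120886.
Then -2*loglik = 924.
BIC = 8.120886 + 924 = 932.120886, which rounds to 932.1209.

932.1209


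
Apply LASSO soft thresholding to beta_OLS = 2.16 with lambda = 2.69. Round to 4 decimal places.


|beta_OLS| = 2.16.
lambda = 2.69.
Since |beta| <= lambda, the coefficient is set to 0.
Result = 0.0000.

0.0000


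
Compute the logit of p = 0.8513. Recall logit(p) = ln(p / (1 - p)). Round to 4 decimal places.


The odds are p/(1-p) = 0.8513 / 0.1487 = 5.7249.
logit(p) = ln(5.7249) = 1.7448.

1.7448


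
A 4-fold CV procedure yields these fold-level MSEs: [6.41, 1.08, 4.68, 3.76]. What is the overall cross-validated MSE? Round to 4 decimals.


Add all fold MSEs: 15.9300.
Divide by k = 4: 15.9300/4 = 3.9825.

3.9825


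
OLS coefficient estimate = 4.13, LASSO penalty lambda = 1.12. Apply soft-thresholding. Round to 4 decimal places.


Check: |4.13| = 4.13 vs lambda = 1.12.
Since |beta| > lambda, coefficient = sign(beta)*(|beta| - lambda) = 3.0100.
Soft-thresholded coefficient = 3.0100.

3.0100


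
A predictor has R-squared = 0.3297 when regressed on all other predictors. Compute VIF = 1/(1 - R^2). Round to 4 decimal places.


VIF = 1 / (1 - 0.3297).
= 1 / 0.6703 = 1.4919.

1.4919


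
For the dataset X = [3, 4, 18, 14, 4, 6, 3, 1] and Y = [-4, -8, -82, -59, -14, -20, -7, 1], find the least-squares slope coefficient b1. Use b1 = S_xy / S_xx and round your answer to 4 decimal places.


The sample means are xbar = 6.6250 and ybar = -24.1250.
Compute S_xx = 255.8750 and S_xy = -1263.3750.
Slope b1 = S_xy / S_xx = -1263.3750 / 255.8750 = -4.9375.

-4.9375


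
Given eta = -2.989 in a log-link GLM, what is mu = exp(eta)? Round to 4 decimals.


mu = exp(eta) = exp(-2.989).
= 0.0503.

0.0503


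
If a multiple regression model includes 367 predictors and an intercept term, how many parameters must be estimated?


Including the intercept, the model has 367 predictor coefficients + 1 intercept.
Total = 368.

368


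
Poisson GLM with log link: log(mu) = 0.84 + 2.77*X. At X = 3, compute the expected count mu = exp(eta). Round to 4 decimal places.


Compute eta = 0.84 + 2.77 * 3 = 9.1500.
Apply inverse link: mu = e^9.1500 = 9414.4404.

9414.4404


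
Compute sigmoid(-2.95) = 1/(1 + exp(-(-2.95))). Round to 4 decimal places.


First, exp(2.9500) = 19.1060.
Then sigma(z) = 1/(1 + 19.1060) = 0.0497.

0.0497


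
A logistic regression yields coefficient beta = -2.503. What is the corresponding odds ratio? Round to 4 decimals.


Odds ratio = exp(beta) = exp(-2.503).
= 0.0818.

0.0818


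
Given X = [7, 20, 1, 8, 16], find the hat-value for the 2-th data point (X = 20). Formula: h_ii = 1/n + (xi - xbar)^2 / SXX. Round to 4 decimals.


n = 5, xbar = 10.4000.
SXX = sum((xi - xbar)^2) = 229.2000.
h = 1/5 + (20 - 10.4000)^2 / 229.2000 = 0.6021.

0.6021


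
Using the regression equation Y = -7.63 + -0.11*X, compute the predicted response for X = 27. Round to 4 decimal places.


Substitute X = 27 into the equation:
Y = -7.63 + -0.11 * 27 = -7.63 + -2.9700 = -10.6000.

-10.6000


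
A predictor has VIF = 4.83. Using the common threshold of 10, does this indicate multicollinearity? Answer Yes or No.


The threshold is 10.
VIF = 4.83 is < 10.
Multicollinearity indication: No.

No


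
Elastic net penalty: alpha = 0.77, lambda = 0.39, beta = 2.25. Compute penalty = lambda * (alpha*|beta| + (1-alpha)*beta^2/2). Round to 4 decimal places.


L1 component = 0.77 * |2.25| = 1.7325.
L2 component = 0.23 * 2.25^2 / 2 = 0.5822.
Penalty = 0.39 * (1.7325 + 0.5822) = 0.39 * 2.3147 = 0.9027.

0.9027
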